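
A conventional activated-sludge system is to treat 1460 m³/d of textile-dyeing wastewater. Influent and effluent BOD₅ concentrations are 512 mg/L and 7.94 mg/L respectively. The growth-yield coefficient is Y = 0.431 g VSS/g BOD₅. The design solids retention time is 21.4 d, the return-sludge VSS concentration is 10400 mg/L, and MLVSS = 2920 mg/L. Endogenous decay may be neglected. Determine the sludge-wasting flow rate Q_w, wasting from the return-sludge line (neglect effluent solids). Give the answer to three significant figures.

Q_w ≈ 30.5 m³/d

Biomass mass balance (decay neglected): V·X = Y·Q·(S₀ − S)·θ_c, so V = 0.431 × 1460 × (512 − 7.94) × 21.4 / 2920 = 2325 m³.
Q_w = (V·X)/(θ_c X_r) = 2325 × 2920 / (21.4 × 10400) = 30.50 m³/d.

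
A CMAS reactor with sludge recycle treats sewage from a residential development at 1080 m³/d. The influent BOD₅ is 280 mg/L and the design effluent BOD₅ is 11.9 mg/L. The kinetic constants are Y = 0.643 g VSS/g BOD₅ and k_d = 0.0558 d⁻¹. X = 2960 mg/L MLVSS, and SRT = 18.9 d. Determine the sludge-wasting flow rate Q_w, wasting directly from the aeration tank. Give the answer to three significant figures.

Rearranging the biomass balance for a CMAS with decay, V = Y·Q·ΔS·θ_c / [X·(1+k_d θ_c)] = 0.643 × 1080 × (280 − 11.9) × 18.9 / [2960 × (1 + 0.0558 × 18.9)] = 3.52×10^6 / 6082 = 578.6 m³.
Wasting from the aeration tank: Q_w = V / θ_c = 578.6 / 18.9 = 30.61 m³/d.

Q_w ≈ 30.6 m³/d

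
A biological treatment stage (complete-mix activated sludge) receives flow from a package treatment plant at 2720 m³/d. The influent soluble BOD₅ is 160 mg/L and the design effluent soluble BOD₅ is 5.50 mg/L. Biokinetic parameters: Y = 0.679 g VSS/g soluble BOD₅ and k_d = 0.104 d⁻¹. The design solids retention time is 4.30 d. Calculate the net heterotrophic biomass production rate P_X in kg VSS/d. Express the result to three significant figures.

P_X ≈ 197 kg VSS/d

Correct the yield for decay: Y_obs = Y/(1 + k_d θ_c) = 0.679 / (1 + 0.104 × 4.30) = 0.679 / 1.447 = 0.4692.
Q·(S₀ − S) = 2720 × (160 − 5.50) × 10⁻³ = 420.2 kg/d removed.
P_X = Y_obs · Q(S₀ − S) = 0.4692 × 420.2 = 197.2 kg VSS/d.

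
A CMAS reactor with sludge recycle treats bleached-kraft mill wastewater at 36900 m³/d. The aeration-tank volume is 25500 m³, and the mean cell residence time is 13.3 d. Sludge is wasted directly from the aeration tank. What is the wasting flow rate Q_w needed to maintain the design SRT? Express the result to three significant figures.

With mixed-liquor wasting, θ_c = V/Q_w, so Q_w = V/θ_c = 25500/13.3 = 1917 m³/d.

Q_w ≈ 1920 m³/d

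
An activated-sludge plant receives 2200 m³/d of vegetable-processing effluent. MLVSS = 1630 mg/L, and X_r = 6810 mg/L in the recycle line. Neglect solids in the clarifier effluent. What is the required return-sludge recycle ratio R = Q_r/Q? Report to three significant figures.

R ≈ 0.315

Mass balance around the secondary clarifier (neglecting effluent solids): R = X / (X_r − X) = 1630 / (6810 − 1630) = 0.3147.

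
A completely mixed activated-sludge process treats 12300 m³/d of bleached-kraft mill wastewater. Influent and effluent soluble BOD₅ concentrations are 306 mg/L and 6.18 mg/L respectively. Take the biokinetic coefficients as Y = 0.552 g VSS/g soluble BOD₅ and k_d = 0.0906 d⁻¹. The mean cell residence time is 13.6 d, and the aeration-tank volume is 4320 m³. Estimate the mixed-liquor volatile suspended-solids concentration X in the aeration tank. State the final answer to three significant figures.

X ≈ 2870 mg/L

X = Y·Q·ΔS·θ_c / [V·(1 + k_d θ_c)] = 0.552 × 12300 × (306 − 6.18) × 13.6 / [4320 × (1 + 0.0906 × 13.6)] = 2871 mg/L.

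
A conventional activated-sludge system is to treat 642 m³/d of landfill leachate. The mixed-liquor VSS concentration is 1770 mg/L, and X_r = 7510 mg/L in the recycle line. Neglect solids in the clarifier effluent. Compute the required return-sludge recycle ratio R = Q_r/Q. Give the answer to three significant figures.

R = Q_r/Q = X/(X_r − X) = 1770 / (7510 − 1770) = 0.3084.

R ≈ 0.308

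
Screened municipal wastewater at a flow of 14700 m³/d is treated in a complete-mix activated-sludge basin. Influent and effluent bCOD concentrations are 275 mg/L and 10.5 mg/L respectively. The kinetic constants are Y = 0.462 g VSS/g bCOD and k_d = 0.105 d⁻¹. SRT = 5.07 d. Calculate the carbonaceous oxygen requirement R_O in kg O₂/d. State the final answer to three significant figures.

R_O ≈ 2220 kg O₂/d

The observed yield is Y_obs = Y/(1 + k_d·θ_c) = 0.462 / (1 + 0.105 × 5.07) = 0.462 / 1.532 = 0.3015 g VSS per g bCOD removed.
Substrate removed = Q·(S₀ − S) = 14700 m³/d × (275 − 10.5) g/m³ = 3.89×10^6 g/d = 3888 kg/d.
Net sludge production P_X = 0.3015 × 3888 = 1172 kg VSS/d.
Carbonaceous O₂ demand = substrate oxidised − cell-mass equivalent = 3888 − 1.42 × 1172 = 2224 kg O₂/d.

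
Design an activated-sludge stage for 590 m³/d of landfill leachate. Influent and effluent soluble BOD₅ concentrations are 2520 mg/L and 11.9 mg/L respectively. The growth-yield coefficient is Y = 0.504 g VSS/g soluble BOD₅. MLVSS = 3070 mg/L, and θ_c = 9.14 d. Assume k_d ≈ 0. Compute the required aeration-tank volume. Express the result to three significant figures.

With k_d = 0 the design equation reduces to V = Y Q (S₀−S) θ_c / X = 0.504 × 590 × (2520 − 11.9) × 9.14 / 3070 = 2220 m³.

V ≈ 2220 m³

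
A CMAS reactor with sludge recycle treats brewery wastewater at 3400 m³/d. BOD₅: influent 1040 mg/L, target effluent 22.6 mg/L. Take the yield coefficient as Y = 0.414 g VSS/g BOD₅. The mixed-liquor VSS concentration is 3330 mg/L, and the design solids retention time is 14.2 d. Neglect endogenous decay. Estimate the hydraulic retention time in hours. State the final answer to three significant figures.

τ ≈ 43.1 h

Biomass mass balance (decay neglected): V·X = Y·Q·(S₀ − S)·θ_c, so V = 0.414 × 3400 × (1040 − 22.6) × 14.2 / 3330 = 6107 m³.
HRT = V/Q = 6107 m³ / 3400 m³·d⁻¹ = 1.796 d × 24 = 43.11 h.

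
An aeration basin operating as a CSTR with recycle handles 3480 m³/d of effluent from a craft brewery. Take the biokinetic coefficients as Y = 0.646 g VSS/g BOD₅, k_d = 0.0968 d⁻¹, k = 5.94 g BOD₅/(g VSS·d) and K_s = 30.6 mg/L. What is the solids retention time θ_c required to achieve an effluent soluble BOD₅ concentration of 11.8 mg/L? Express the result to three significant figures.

θ_c ≈ 1.03 d

From 1/θ_c = Y·k·S/(K_s + S) − k_d: Y·k·S/(K_s+S) = 0.646 × 5.94 × 11.8 / (30.6 + 11.8) = 1.068 d⁻¹.
θ_c = 1/(μ − k_d) = 1/(1.068 − 0.0968) = 1/0.9711 = 1.030 d.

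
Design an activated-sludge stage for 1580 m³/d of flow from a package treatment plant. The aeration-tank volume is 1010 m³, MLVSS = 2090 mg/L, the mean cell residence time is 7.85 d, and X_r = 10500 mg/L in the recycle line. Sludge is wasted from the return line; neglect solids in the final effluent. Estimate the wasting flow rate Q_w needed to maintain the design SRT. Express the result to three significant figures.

Q_w = (V·X)/(θ_c X_r) = 1010 × 2090 / (7.85 × 10500) = 25.61 m³/d.

Q_w ≈ 25.6 m³/d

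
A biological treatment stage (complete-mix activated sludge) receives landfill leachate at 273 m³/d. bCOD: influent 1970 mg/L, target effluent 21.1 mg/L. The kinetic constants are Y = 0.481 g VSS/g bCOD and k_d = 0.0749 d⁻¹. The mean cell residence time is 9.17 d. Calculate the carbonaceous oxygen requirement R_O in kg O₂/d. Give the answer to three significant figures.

R_O ≈ 317 kg O₂/d

Observed yield with endogenous decay: Y_obs = Y / (1 + k_d·θ_c) = 0.481 / (1 + 0.0749 × 9.17) = 0.481 / 1.687 = 0.2851 g VSS/g bCOD.
Substrate removed = Q·(S₀ − S) = 273 m³/d × (1970 − 21.1) g/m³ = 5.32×10^5 g/d = 532.0 kg/d.
Net sludge production P_X = 0.2851 × 532.0 = 151.7 kg VSS/d.
R_O = Q·(S₀ − S) − 1.42·P_X = 532.0 − 1.42 × 151.7 = 316.6 kg O₂/d.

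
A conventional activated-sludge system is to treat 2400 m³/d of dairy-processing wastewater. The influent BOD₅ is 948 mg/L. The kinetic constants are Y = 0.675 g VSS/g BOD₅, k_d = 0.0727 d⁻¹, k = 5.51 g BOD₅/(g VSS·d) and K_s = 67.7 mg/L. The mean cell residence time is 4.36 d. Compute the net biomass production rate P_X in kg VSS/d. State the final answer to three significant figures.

P_X ≈ 1160 kg VSS/d

For a completely mixed reactor with recycle the Lawrence–McCarty relation gives S = K_s·(1 + k_d·θ_c) / [θ_c·(Y·k − k_d) − 1] = 67.7 × (1 + 0.0727 × 4.36) / [4.36 × (0.675 × 5.51 − 0.0727) − 1] = 89.16 / 14.90 = 5.984 mg/L.
Correct the yield for decay: Y_obs = Y/(1 + k_d θ_c) = 0.675 / (1 + 0.0727 × 4.36) = 0.675 / 1.317 = 0.5125.
Substrate removed = Q·(S₀ − S) = 2400 m³/d × (948 − 5.98) g/m³ = 2.26×10^6 g/d = 2261 kg/d.
Net biomass production P_X = Y_obs × Q·(S₀ − S) = 0.5125 × 2261 = 1159 kg VSS/d.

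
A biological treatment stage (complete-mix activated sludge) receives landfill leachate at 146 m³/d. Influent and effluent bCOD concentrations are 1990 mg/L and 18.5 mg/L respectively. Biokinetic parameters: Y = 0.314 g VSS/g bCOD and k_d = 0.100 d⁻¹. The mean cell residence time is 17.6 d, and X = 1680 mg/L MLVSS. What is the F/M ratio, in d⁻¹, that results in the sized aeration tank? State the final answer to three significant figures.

From the SRT design equation V = Y Q (S₀−S) θ_c / [X (1 + k_d θ_c)] = 0.314 × 146 × (1990 − 18.5) × 17.6 / [1680 × (1 + 0.100 × 17.6)] = 1.59×10^6 / 4637 = 343.1 m³.
F/M = Q·S₀ / (V·X) = 146 × 1990 / (343.1 × 1680) = 0.5041 g bCOD·(g VSS·d)⁻¹.

F/M ≈ 0.504 d⁻¹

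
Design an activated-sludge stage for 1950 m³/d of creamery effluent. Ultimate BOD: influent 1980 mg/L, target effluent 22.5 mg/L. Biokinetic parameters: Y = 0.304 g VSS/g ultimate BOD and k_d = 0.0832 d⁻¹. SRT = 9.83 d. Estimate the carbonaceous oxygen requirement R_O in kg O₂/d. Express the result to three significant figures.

Correct the yield for decay: Y_obs = Y/(1 + k_d θ_c) = 0.304 / (1 + 0.0832 × 9.83) = 0.304 / 1.818 = 0.1672.
Q·(S₀ − S) = 1950 × (1980 − 22.5) × 10⁻³ = 3817 kg/d removed.
P_X = Y_obs·Q·(S₀ − S) = 0.1672 × 3817 = 638.3 kg VSS/d.
R_O = Q·ΔS − 1.42 P_X = 3817 − 906.4 = 2911 kg O₂/d.

R_O ≈ 2910 kg O₂/d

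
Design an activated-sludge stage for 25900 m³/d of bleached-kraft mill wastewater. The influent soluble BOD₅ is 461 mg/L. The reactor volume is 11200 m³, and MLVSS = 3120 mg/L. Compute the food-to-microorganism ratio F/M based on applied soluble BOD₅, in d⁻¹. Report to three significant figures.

F/M ≈ 0.342 d⁻¹

F/M = Q·S₀ / (V·X) = 25900 × 461 / (11200 × 3120) = 0.3417 g soluble BOD₅·(g VSS·d)⁻¹.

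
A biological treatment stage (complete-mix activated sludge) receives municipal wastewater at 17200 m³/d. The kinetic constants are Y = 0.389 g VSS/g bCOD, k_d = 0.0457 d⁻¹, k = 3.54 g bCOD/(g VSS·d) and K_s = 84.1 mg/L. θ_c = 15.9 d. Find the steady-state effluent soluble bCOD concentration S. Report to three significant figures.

For a completely mixed reactor with recycle the Lawrence–McCarty relation gives S = K_s·(1 + k_d·θ_c) / [θ_c·(Y·k − k_d) − 1] = 84.1 × (1 + 0.0457 × 15.9) / [15.9 × (0.389 × 3.54 − 0.0457) − 1] = 145.2 / 20.17 = 7.200 mg/L.

S ≈ 7.20 mg/L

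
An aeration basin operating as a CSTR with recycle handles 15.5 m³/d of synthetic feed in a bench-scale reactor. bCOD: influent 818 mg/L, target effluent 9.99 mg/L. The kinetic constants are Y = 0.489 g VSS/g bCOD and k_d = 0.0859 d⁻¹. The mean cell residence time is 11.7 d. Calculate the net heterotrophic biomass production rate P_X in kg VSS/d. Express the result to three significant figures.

P_X ≈ 3.05 kg VSS/d

Observed yield with endogenous decay: Y_obs = Y / (1 + k_d·θ_c) = 0.489 / (1 + 0.0859 × 11.7) = 0.489 / 2.005 = 0.2439 g VSS/g bCOD.
Mass of bCOD removed per day: Q(S₀ − S) = 15.5 × 808.0 g/m³ = 12.52 kg/d.
Biomass produced: P_X = Y_obs·Q·ΔS = 0.2439 × 12.52 ≈ 3.054 kg VSS/d.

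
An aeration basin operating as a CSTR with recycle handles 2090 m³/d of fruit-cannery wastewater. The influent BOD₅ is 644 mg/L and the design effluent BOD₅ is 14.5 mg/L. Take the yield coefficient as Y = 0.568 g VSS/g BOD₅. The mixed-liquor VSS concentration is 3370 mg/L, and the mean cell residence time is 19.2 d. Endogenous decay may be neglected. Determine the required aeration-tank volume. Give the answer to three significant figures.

Biomass mass balance (decay neglected): V·X = Y·Q·(S₀ − S)·θ_c, so V = 0.568 × 2090 × (644 − 14.5) × 19.2 / 3370 = 4258 m³.

V ≈ 4260 m³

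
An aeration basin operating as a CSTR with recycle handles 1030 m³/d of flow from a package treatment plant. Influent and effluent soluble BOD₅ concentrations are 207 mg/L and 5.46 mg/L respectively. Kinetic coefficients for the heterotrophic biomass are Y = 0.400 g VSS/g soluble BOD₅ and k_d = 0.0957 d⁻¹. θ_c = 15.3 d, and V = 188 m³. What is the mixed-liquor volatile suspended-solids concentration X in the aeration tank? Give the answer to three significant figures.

X = Y·Q·ΔS·θ_c / [V·(1 + k_d θ_c)] = 0.400 × 1030 × (207 − 5.46) × 15.3 / [188 × (1 + 0.0957 × 15.3)] = 2742 mg/L.

X ≈ 2740 mg/L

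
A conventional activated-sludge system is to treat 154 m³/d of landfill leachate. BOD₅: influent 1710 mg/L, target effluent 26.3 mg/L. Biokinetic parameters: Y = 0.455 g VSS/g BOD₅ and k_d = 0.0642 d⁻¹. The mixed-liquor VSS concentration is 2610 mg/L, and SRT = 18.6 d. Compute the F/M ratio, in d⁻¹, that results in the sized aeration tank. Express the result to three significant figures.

F/M ≈ 0.263 d⁻¹

Rearranging the biomass balance for a CMAS with decay, V = Y·Q·ΔS·θ_c / [X·(1+k_d θ_c)] = 0.455 × 154 × (1710 − 26.3) × 18.6 / [2610 × (1 + 0.0642 × 18.6)] = 2.19×10^6 / 5727 = 383.2 m³.
F/M = Q·S₀ / (V·X) = 154 × 1710 / (383.2 × 2610) = 0.2633 g BOD₅·(g VSS·d)⁻¹.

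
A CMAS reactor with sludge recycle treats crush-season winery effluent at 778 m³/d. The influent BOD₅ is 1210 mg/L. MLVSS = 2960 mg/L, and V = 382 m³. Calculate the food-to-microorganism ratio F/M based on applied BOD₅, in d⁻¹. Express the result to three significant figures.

F/M ≈ 0.833 d⁻¹

Food-to-microorganism ratio F/M = Q S₀ / (V X) = 778 × 1210 / (382.0 × 2960) = 0.8325 d⁻¹.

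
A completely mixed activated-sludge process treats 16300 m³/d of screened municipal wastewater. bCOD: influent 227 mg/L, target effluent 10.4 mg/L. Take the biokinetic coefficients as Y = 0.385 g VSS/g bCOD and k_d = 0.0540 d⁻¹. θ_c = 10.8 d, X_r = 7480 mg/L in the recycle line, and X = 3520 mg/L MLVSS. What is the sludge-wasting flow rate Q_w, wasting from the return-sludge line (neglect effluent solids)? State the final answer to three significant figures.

From the SRT design equation V = Y Q (S₀−S) θ_c / [X (1 + k_d θ_c)] = 0.385 × 16300 × (227 − 10.4) × 10.8 / [3520 × (1 + 0.0540 × 10.8)] = 1.47×10^7 / 5573 = 2634 m³.
Q_w = (V·X)/(θ_c X_r) = 2634 × 3520 / (10.8 × 7480) = 114.8 m³/d.

Q_w ≈ 115 m³/d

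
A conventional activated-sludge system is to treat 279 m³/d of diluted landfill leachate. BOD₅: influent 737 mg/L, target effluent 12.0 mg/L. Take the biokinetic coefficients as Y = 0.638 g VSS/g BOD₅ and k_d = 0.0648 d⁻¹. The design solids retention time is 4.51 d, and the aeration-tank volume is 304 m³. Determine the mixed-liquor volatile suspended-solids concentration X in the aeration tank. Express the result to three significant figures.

X ≈ 1480 mg/L

Solving the biomass balance for X: X = Y Q (S₀−S) θ_c / [V (1+k_d θ_c)] = 0.638 × 279 × (737 − 12.0) × 4.51 / [304 × (1 + 0.0648 × 4.51)] = 1482 mg/L.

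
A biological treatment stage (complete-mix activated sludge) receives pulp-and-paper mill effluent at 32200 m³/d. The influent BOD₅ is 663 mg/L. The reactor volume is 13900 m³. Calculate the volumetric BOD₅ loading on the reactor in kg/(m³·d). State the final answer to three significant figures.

Applied BOD₅ load per unit volume = Q·S₀/V = (32200 × 663/1000)/13900 = 1.536 kg BOD₅·m⁻³·d⁻¹.

L_v ≈ 1.54 kg BOD₅/(m³·d)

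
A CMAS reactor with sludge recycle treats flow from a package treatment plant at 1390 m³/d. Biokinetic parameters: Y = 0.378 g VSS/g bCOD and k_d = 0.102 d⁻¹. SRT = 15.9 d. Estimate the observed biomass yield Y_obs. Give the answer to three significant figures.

Correct the yield for decay: Y_obs = Y/(1 + k_d θ_c) = 0.378 / (1 + 0.102 × 15.9) = 0.378 / 2.622 = 0.1442.

Y_obs ≈ 0.144 g VSS/g bCOD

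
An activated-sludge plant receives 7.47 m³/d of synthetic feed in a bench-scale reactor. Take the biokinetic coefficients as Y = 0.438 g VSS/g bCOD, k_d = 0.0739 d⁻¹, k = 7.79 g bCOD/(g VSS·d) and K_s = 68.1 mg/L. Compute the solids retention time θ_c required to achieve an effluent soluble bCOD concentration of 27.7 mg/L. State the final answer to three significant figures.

At the target effluent, Y k S/(K_s+S) = 0.438×7.79×27.7/95.80 = 0.9866 d⁻¹.
1/θ_c = 0.9866 − 0.0739 = 0.9127 d⁻¹, so θ_c = 1.096 d.

θ_c ≈ 1.10 d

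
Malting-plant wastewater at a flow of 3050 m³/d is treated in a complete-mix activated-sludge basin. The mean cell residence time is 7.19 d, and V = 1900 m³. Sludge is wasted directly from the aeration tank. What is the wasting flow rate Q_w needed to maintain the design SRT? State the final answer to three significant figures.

Q_w ≈ 264 m³/d

With mixed-liquor wasting, θ_c = V/Q_w, so Q_w = V/θ_c = 1900/7.19 = 264.3 m³/d.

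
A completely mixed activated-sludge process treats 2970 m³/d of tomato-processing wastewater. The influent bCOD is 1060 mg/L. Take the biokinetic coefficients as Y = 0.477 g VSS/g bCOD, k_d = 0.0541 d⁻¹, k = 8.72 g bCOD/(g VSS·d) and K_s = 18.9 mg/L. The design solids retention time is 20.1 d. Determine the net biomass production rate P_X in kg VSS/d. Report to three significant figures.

P_X ≈ 719 kg VSS/d

Effluent substrate depends only on kinetics and SRT: S = K_s(1 + k_d θ_c) / [θ_c(Yk − k_d) − 1] = 18.9 × (1 + 0.0541 × 20.1) / [20.1 × (0.477 × 8.72 − 0.0541) − 1] = 39.45 / 81.52 = 0.4840 mg/L.
Correct the yield for decay: Y_obs = Y/(1 + k_d θ_c) = 0.477 / (1 + 0.0541 × 20.1) = 0.477 / 2.087 = 0.2285.
Substrate removed = Q·(S₀ − S) = 2970 m³/d × (1060 − 0.484) g/m³ = 3.15×10^6 g/d = 3147 kg/d.
So the net sludge growth is P_X = 0.2285 × 3147 = 719.1 kg VSS/d.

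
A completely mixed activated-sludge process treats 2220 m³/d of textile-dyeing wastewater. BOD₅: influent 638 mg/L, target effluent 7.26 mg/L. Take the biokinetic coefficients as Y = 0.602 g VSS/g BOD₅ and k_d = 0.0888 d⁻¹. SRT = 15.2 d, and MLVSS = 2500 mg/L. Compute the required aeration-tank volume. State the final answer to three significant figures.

V ≈ 2180 m³

Rearranging the biomass balance for a CMAS with decay, V = Y·Q·ΔS·θ_c / [X·(1+k_d θ_c)] = 0.602 × 2220 × (638 − 7.26) × 15.2 / [2500 × (1 + 0.0888 × 15.2)] = 1.28×10^7 / 5874 = 2181 m³.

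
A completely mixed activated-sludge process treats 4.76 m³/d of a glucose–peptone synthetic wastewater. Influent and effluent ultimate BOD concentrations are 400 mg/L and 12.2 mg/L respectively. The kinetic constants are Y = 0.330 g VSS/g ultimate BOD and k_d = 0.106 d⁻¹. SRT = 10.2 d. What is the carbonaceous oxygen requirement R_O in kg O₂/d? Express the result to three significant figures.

Observed yield with endogenous decay: Y_obs = Y / (1 + k_d·θ_c) = 0.330 / (1 + 0.106 × 10.2) = 0.330 / 2.081 = 0.1586 g VSS/g ultimate BOD.
ΔS = 400 − 12.2 = 387.8 mg/L, so the substrate removal rate is 4.76 × 387.8/1000 = 1.846 kg ultimate BOD/d.
Net sludge production P_X = 0.1586 × 1.846 = 0.2927 kg VSS/d.
R_O = Q·(S₀ − S) − 1.42·P_X = 1.846 − 1.42 × 0.2927 = 1.430 kg O₂/d.

R_O ≈ 1.43 kg O₂/d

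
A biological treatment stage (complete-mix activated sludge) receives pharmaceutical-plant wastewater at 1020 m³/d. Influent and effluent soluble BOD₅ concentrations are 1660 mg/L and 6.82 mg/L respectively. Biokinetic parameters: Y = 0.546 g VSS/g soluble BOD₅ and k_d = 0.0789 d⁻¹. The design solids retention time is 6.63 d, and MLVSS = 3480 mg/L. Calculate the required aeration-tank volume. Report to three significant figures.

V ≈ 1150 m³

Rearranging the biomass balance for a CMAS with decay, V = Y·Q·ΔS·θ_c / [X·(1+k_d θ_c)] = 0.546 × 1020 × (1660 − 6.82) × 6.63 / [3480 × (1 + 0.0789 × 6.63)] = 6.1×10^6 / 5300 = 1152 m³.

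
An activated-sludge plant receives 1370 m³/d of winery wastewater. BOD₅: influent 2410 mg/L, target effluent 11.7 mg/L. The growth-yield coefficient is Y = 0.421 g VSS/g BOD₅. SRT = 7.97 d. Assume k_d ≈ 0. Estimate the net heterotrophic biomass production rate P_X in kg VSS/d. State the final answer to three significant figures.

No decay correction is needed, so Y_obs = Y = 0.421.
ΔS = 2410 − 11.7 = 2398 mg/L, so the substrate removal rate is 1370 × 2398/1000 = 3286 kg BOD₅/d.
So the net sludge growth is P_X = 0.4210 × 3286 = 1383 kg VSS/d.

P_X ≈ 1380 kg VSS/d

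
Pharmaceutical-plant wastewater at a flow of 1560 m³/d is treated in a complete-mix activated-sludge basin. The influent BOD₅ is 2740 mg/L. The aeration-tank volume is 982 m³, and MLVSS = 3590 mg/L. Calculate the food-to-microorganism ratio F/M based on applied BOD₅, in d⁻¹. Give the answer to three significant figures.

F/M ≈ 1.21 d⁻¹

F/M = applied load / biomass = Q·S₀/(V·X) = 1560 × 2740 / (982.0 × 3590) = 1.212 d⁻¹.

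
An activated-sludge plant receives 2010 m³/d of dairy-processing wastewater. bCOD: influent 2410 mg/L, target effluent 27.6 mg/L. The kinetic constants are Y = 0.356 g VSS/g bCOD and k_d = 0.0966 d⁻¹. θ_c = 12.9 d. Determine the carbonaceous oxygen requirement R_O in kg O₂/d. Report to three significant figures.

Correct the yield for decay: Y_obs = Y/(1 + k_d θ_c) = 0.356 / (1 + 0.0966 × 12.9) = 0.356 / 2.246 = 0.1585.
Substrate removed = Q·(S₀ − S) = 2010 m³/d × (2410 − 27.6) g/m³ = 4.79×10^6 g/d = 4789 kg/d.
P_X = Y_obs·Q·(S₀ − S) = 0.1585 × 4789 = 759.0 kg VSS/d.
R_O = Q·ΔS − 1.42 P_X = 4789 − 1078 = 3711 kg O₂/d.

R_O ≈ 3710 kg O₂/d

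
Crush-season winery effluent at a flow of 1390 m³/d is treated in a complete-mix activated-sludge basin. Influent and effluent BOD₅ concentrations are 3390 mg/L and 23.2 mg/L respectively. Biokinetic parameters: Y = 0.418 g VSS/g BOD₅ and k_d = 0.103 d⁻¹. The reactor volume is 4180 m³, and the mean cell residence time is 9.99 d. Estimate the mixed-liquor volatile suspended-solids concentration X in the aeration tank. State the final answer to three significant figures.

X ≈ 2300 mg/L

Solving the biomass balance for X: X = Y Q (S₀−S) θ_c / [V (1+k_d θ_c)] = 0.418 × 1390 × (3390 − 23.2) × 9.99 / [4180 × (1 + 0.103 × 9.99)] = 2304 mg/L.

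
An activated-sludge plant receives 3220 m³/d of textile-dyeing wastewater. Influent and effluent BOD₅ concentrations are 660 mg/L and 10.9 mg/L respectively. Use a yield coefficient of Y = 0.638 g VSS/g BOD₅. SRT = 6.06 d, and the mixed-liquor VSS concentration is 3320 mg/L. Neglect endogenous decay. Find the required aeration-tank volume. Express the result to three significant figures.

V·X = Y·Q·ΔS·θ_c gives V = 0.638 × 3220 × (660 − 10.9) × 6.06 / 3320 = 2434 m³.

V ≈ 2430 m³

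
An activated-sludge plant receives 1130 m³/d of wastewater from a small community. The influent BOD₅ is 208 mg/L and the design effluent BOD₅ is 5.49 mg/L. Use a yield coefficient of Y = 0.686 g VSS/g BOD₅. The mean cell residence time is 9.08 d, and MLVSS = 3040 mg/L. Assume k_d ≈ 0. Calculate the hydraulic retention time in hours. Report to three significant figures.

τ ≈ 9.96 h

With k_d = 0 the design equation reduces to V = Y Q (S₀−S) θ_c / X = 0.686 × 1130 × (208 − 5.49) × 9.08 / 3040 = 468.9 m³.
Hydraulic retention time τ = V/Q = 468.9 / 1130 = 0.4149 d = 9.959 h.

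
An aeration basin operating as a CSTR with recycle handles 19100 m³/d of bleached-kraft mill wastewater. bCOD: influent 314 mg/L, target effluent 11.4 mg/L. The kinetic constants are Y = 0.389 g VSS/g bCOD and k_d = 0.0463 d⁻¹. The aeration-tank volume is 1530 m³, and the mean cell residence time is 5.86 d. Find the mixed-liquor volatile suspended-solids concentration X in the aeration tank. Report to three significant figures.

X ≈ 6770 mg/L

X = Y·Q·ΔS·θ_c / [V·(1 + k_d θ_c)] = 0.389 × 19100 × (314 − 11.4) × 5.86 / [1530 × (1 + 0.0463 × 5.86)] = 6773 mg/L.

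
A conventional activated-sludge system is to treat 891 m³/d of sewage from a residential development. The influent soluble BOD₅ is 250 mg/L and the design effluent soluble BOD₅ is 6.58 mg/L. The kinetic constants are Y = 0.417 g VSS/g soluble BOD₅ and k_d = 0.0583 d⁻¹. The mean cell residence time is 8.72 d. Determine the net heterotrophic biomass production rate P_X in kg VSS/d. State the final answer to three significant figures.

Correct the yield for decay: Y_obs = Y/(1 + k_d θ_c) = 0.417 / (1 + 0.0583 × 8.72) = 0.417 / 1.508 = 0.2765.
Mass of soluble BOD₅ removed per day: Q(S₀ − S) = 891 × 243.4 g/m³ = 216.9 kg/d.
So the net sludge growth is P_X = 0.2765 × 216.9 = 59.96 kg VSS/d.

P_X ≈ 60.0 kg VSS/d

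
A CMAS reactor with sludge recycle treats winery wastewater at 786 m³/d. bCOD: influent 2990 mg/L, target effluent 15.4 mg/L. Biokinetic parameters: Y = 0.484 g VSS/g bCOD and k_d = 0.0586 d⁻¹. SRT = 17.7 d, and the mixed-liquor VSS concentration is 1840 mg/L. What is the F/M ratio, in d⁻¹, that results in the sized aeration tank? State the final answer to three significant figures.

From the SRT design equation V = Y Q (S₀−S) θ_c / [X (1 + k_d θ_c)] = 0.484 × 786 × (2990 − 15.4) × 17.7 / [1840 × (1 + 0.0586 × 17.7)] = 2×10^7 / 3748 = 5343 m³.
F/M = applied load / biomass = Q·S₀/(V·X) = 786 × 2990 / (5343 × 1840) = 0.2390 d⁻¹.

F/M ≈ 0.239 d⁻¹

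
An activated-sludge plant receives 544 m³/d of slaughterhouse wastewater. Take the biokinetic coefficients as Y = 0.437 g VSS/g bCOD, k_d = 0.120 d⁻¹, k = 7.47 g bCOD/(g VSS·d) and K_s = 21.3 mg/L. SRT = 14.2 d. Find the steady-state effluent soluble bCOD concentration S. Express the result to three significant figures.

Effluent substrate depends only on kinetics and SRT: S = K_s(1 + k_d θ_c) / [θ_c(Yk − k_d) − 1] = 21.3 × (1 + 0.120 × 14.2) / [14.2 × (0.437 × 7.47 − 0.120) − 1] = 57.60 / 43.65 = 1.319 mg/L.

S ≈ 1.32 mg/L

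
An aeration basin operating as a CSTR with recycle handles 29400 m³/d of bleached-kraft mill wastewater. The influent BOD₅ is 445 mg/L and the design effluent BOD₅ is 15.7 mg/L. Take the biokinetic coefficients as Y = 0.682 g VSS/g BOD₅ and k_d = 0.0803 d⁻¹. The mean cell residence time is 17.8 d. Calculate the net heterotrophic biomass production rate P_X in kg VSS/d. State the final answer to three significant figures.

P_X ≈ 3540 kg VSS/d

Y_obs = Y / (1 + k_d θ_c) = 0.682 / (1 + 0.0803 × 17.8) = 0.682 / 2.429 = 0.2807.
ΔS = 445 − 15.7 = 429.3 mg/L, so the substrate removal rate is 29400 × 429.3/1000 = 12621 kg BOD₅/d.
P_X = Y_obs · Q(S₀ − S) = 0.2807 × 12621 = 3543 kg VSS/d.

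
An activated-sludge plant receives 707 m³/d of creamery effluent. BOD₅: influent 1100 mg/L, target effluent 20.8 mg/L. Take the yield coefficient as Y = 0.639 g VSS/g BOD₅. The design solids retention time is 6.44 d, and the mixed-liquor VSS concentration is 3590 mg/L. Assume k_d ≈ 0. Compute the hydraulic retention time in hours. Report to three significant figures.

τ ≈ 29.7 h

V·X = Y·Q·ΔS·θ_c gives V = 0.639 × 707 × (1100 − 20.8) × 6.44 / 3590 = 874.6 m³.
HRT = V/Q = 874.6 m³ / 707 m³·d⁻¹ = 1.237 d × 24 = 29.69 h.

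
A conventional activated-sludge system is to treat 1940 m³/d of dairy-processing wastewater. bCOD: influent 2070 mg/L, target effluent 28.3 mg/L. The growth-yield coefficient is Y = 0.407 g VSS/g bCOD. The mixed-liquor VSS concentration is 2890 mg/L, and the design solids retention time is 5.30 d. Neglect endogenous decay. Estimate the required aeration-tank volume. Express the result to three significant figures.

With k_d = 0 the design equation reduces to V = Y Q (S₀−S) θ_c / X = 0.407 × 1940 × (2070 − 28.3) × 5.30 / 2890 = 2956 m³.

V ≈ 2960 m³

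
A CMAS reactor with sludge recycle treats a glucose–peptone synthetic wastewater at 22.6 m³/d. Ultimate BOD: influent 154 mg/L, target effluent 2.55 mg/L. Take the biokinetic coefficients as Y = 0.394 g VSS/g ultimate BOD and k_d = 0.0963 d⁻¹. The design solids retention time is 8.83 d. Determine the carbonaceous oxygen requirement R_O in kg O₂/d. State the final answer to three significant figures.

R_O ≈ 2.39 kg O₂/d

Correct the yield for decay: Y_obs = Y/(1 + k_d θ_c) = 0.394 / (1 + 0.0963 × 8.83) = 0.394 / 1.850 = 0.2129.
Mass of ultimate BOD removed per day: Q(S₀ − S) = 22.6 × 151.4 g/m³ = 3.423 kg/d.
P_X = Y_obs·Q·(S₀ − S) = 0.2129 × 3.423 = 0.7288 kg VSS/d.
R_O = Q·(S₀ − S) − 1.42·P_X = 3.423 − 1.42 × 0.7288 = 2.388 kg O₂/d.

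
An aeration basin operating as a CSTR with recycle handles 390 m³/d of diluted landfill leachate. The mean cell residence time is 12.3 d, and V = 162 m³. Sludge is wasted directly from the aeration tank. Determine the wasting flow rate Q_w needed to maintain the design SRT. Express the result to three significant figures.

Q_w ≈ 13.2 m³/d

With mixed-liquor wasting, θ_c = V/Q_w, so Q_w = V/θ_c = 162.0/12.3 = 13.17 m³/d.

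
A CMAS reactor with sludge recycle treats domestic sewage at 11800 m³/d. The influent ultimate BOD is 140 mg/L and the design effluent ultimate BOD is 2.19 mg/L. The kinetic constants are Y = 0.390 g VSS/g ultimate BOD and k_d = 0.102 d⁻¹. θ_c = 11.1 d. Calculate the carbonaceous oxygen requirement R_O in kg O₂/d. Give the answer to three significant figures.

Correct the yield for decay: Y_obs = Y/(1 + k_d θ_c) = 0.390 / (1 + 0.102 × 11.1) = 0.390 / 2.132 = 0.1829.
Substrate removed = Q·(S₀ − S) = 11800 m³/d × (140 − 2.19) g/m³ = 1.63×10^6 g/d = 1626 kg/d.
Biomass synthesised: P_X = Y_obs × 1626 = 297.4 kg VSS/d.
R_O = Q·(S₀ − S) − 1.42·P_X = 1626 − 1.42 × 297.4 = 1204 kg O₂/d.

R_O ≈ 1200 kg O₂/d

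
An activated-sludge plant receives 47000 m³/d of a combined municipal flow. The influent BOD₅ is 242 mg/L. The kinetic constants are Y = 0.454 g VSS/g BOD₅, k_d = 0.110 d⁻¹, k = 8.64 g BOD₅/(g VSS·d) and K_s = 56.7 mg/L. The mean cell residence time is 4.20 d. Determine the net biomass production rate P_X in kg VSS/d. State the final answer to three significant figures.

P_X ≈ 3450 kg VSS/d

From the Monod/SRT balance for a CMAS, S = K_s·(1+k_d θ_c)/[θ_c·(Y k − k_d) − 1] = 56.7 × (1 + 0.110 × 4.20) / [4.20 × (0.454 × 8.64 − 0.110) − 1] = 82.90 / 15.01 = 5.522 mg/L.
Observed yield with endogenous decay: Y_obs = Y / (1 + k_d·θ_c) = 0.454 / (1 + 0.110 × 4.20) = 0.454 / 1.462 = 0.3105 g VSS/g BOD₅.
Substrate removed = Q·(S₀ − S) = 47000 m³/d × (242 − 5.52) g/m³ = 1.11×10^7 g/d = 11115 kg/d.
Net biomass production P_X = Y_obs × Q·(S₀ − S) = 0.3105 × 11115 = 3451 kg VSS/d.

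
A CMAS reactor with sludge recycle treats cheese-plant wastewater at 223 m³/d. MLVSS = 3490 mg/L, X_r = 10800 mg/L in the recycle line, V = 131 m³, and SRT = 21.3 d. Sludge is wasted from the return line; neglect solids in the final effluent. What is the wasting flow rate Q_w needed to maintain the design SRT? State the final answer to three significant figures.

Wasting from the return line (neglecting effluent solids): Q_w = V·X / (θ_c·X_r) = 131.0 × 3490 / (21.3 × 10800) = 1.987 m³/d.

Q_w ≈ 1.99 m³/d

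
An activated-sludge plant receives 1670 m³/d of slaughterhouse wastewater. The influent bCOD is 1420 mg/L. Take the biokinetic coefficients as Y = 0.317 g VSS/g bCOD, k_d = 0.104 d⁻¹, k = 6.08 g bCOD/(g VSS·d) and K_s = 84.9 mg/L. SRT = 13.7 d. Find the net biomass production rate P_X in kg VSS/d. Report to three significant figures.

Effluent substrate depends only on kinetics and SRT: S = K_s(1 + k_d θ_c) / [θ_c(Yk − k_d) − 1] = 84.9 × (1 + 0.104 × 13.7) / [13.7 × (0.317 × 6.08 − 0.104) − 1] = 205.9 / 23.98 = 8.585 mg/L.
The observed yield is Y_obs = Y/(1 + k_d·θ_c) = 0.317 / (1 + 0.104 × 13.7) = 0.317 / 2.425 = 0.1307 g VSS per g bCOD removed.
Q·(S₀ − S) = 1670 × (1420 − 8.58) × 10⁻³ = 2357 kg/d removed.
Biomass produced: P_X = Y_obs·Q·ΔS = 0.1307 × 2357 ≈ 308.1 kg VSS/d.

P_X ≈ 308 kg VSS/d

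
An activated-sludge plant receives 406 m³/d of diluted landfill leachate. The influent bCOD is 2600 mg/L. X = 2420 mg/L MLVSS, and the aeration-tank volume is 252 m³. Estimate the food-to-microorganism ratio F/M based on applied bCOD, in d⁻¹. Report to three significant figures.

Food-to-microorganism ratio F/M = Q S₀ / (V X) = 406 × 2600 / (252.0 × 2420) = 1.731 d⁻¹.

F/M ≈ 1.73 d⁻¹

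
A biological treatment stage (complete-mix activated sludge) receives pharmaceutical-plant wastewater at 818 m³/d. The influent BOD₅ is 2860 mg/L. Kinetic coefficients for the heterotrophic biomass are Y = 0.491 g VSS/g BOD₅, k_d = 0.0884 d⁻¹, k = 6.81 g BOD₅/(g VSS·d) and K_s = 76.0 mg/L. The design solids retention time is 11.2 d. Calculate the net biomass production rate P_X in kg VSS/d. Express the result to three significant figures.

Effluent substrate depends only on kinetics and SRT: S = K_s(1 + k_d θ_c) / [θ_c(Yk − k_d) − 1] = 76.0 × (1 + 0.0884 × 11.2) / [11.2 × (0.491 × 6.81 − 0.0884) − 1] = 151.2 / 35.46 = 4.265 mg/L.
Correct the yield for decay: Y_obs = Y/(1 + k_d θ_c) = 0.491 / (1 + 0.0884 × 11.2) = 0.491 / 1.990 = 0.2467.
Mass of BOD₅ removed per day: Q(S₀ − S) = 818 × 2856 g/m³ = 2336 kg/d.
Net biomass production P_X = Y_obs × Q·(S₀ − S) = 0.2467 × 2336 = 576.3 kg VSS/d.

P_X ≈ 576 kg VSS/d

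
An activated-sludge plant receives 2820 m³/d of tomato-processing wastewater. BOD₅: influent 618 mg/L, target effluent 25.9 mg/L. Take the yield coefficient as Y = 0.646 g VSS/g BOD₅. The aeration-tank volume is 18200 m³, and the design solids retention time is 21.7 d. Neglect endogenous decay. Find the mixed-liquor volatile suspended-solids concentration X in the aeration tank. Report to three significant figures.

X = Y·Q·ΔS·θ_c / V = 0.646 × 2820 × (618 − 25.9) × 21.7 / 18200 = 1286 mg/L.

X ≈ 1290 mg/L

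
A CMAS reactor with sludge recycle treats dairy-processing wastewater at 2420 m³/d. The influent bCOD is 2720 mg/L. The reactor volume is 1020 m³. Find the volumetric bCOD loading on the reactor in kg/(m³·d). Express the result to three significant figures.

Volumetric loading L_v = Q·S₀ / V = 2420 × 2720 g/m³ / 1020 m³ = 6453 g/(m³·d) = 6.453 kg bCOD/(m³·d).

L_v ≈ 6.45 kg bCOD/(m³·d)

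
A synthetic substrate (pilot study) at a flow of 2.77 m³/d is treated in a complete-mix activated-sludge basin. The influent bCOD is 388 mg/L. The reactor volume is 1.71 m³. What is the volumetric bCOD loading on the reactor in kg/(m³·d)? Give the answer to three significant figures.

L_v = Q S₀ / V = 2.77 × 388 × 10⁻³ / 1.710 = 0.6285 kg/(m³·d).

L_v ≈ 0.629 kg bCOD/(m³·d)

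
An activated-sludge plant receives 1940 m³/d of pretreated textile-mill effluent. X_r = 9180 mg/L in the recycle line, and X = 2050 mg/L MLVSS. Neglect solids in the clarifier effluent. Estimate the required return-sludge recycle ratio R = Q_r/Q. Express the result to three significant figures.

Mass balance around the secondary clarifier (neglecting effluent solids): R = X / (X_r − X) = 2050 / (9180 − 2050) = 0.2875.

R ≈ 0.288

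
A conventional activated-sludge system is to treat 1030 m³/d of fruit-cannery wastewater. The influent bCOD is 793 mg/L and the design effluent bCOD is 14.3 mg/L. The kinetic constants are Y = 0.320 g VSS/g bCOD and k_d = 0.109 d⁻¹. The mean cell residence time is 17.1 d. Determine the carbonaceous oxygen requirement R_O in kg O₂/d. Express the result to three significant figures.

R_O ≈ 675 kg O₂/d

Y_obs = Y / (1 + k_d θ_c) = 0.320 / (1 + 0.109 × 17.1) = 0.320 / 2.864 = 0.1117.
ΔS = 793 − 14.3 = 778.7 mg/L, so the substrate removal rate is 1030 × 778.7/1000 = 802.1 kg bCOD/d.
Net sludge production P_X = 0.1117 × 802.1 = 89.62 kg VSS/d.
R_O = Q·ΔS − 1.42 P_X = 802.1 − 127.3 = 674.8 kg O₂/d.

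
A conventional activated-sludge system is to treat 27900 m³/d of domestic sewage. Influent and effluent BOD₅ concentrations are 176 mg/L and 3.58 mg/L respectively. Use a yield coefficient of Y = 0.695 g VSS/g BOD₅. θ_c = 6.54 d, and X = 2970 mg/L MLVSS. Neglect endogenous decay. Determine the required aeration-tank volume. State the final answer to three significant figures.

V ≈ 7360 m³

Biomass mass balance (decay neglected): V·X = Y·Q·(S₀ − S)·θ_c, so V = 0.695 × 27900 × (176 − 3.58) × 6.54 / 2970 = 7362 m³.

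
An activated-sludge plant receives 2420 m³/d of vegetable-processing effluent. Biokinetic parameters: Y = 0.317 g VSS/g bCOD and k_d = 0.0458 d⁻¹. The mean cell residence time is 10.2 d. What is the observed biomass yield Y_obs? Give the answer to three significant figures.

Y_obs ≈ 0.216 g VSS/g bCOD

Y_obs = Y / (1 + k_d θ_c) = 0.317 / (1 + 0.0458 × 10.2) = 0.317 / 1.467 = 0.2161.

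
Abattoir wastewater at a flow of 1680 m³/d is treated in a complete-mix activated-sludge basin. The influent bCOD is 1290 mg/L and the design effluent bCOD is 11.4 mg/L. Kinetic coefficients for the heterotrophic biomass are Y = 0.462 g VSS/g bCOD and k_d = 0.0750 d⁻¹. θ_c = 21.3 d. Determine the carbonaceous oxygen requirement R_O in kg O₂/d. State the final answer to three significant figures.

R_O ≈ 1610 kg O₂/d

Observed yield with endogenous decay: Y_obs = Y / (1 + k_d·θ_c) = 0.462 / (1 + 0.0750 × 21.3) = 0.462 / 2.598 = 0.1779 g VSS/g bCOD.
Q·(S₀ − S) = 1680 × (1290 − 11.4) × 10⁻³ = 2148 kg/d removed.
Net sludge production P_X = 0.1779 × 2148 = 382.1 kg VSS/d.
R_O = Q·(S₀ − S) − 1.42·P_X = 2148 − 1.42 × 382.1 = 1606 kg O₂/d.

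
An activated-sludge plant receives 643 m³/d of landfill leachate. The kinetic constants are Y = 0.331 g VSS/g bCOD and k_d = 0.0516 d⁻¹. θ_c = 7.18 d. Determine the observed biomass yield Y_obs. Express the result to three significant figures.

Y_obs = Y / (1 + k_d θ_c) = 0.331 / (1 + 0.0516 × 7.18) = 0.331 / 1.370 = 0.2415.

Y_obs ≈ 0.242 g VSS/g bCOD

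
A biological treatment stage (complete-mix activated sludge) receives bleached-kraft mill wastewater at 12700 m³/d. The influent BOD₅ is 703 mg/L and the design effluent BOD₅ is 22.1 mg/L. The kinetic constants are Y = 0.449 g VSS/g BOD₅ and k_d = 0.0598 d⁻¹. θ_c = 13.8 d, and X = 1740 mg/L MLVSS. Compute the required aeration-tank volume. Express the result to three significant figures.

Steady-state biomass mass balance: V·X·(1 + k_d·θ_c) = Y·Q·(S₀ − S)·θ_c, so V = 0.449 × 12700 × (703 − 22.1) × 13.8 / [1740 × (1 + 0.0598 × 13.8)] = 5.36×10^7 / 3176 = 16871 m³.

V ≈ 16900 m³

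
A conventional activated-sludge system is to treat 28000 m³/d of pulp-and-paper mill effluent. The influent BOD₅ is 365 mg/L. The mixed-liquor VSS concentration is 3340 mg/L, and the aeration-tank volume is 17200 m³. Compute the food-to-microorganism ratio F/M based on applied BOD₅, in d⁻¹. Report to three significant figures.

F/M ≈ 0.178 d⁻¹

Food-to-microorganism ratio F/M = Q S₀ / (V X) = 28000 × 365 / (17200 × 3340) = 0.1779 d⁻¹.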